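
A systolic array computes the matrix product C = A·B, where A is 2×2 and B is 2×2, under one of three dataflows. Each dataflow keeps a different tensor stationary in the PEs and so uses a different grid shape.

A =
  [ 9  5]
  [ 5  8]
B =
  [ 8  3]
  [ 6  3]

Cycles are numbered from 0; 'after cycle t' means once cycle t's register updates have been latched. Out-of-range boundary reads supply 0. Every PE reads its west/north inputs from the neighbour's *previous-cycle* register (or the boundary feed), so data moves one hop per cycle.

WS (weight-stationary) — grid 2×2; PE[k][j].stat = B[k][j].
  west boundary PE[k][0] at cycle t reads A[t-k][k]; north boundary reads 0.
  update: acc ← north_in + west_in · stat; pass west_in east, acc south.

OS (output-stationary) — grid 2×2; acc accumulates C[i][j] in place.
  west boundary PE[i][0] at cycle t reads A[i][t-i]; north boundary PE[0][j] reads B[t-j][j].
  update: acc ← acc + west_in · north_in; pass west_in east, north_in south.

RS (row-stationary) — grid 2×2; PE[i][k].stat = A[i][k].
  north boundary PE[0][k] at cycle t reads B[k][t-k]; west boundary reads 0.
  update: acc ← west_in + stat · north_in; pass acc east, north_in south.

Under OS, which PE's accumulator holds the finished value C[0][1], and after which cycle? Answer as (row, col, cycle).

(row, col, cycle) = (0, 1, 2)

Under OS, C[0][1] lands at PE[0][1]:
  [0] (0,1) acc=0 (h:0 v:0)
  [1] (0,1) acc=27 (h:9 v:3)
  [2] (0,1) acc=42 (h:5 v:3)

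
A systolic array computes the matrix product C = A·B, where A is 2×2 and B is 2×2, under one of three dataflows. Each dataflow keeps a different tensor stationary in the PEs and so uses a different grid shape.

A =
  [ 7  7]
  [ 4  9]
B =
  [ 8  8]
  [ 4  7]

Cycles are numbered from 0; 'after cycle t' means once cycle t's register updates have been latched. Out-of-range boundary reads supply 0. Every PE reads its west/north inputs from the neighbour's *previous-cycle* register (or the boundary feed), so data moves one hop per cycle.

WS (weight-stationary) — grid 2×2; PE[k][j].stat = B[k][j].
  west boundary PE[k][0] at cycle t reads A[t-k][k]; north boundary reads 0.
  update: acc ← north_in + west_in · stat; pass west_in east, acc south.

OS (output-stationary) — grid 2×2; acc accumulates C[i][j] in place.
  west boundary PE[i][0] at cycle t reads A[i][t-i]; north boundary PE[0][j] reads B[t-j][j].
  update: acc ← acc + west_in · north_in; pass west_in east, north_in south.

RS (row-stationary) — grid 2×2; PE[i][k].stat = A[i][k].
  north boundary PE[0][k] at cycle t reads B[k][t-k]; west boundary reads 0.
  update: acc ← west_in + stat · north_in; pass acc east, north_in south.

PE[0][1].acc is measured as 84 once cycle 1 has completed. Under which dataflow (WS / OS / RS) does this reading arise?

WS [2×2] PE[0][1] across cycles:
  [0] (0,1) acc=0 (h:0 v:0)
  [1] (0,1) acc=56 (h:7 v:56)
OS [2×2] PE[0][1] across cycles:
  [0] (0,1) acc=0 (h:0 v:0)
  [1] (0,1) acc=56 (h:7 v:8)
RS [2×2] PE[0][1] across cycles:
  [0] (0,1) acc=0 (h:0 v:0)
  [1] (0,1) acc=84 (h:84 v:4)

dataflow = RS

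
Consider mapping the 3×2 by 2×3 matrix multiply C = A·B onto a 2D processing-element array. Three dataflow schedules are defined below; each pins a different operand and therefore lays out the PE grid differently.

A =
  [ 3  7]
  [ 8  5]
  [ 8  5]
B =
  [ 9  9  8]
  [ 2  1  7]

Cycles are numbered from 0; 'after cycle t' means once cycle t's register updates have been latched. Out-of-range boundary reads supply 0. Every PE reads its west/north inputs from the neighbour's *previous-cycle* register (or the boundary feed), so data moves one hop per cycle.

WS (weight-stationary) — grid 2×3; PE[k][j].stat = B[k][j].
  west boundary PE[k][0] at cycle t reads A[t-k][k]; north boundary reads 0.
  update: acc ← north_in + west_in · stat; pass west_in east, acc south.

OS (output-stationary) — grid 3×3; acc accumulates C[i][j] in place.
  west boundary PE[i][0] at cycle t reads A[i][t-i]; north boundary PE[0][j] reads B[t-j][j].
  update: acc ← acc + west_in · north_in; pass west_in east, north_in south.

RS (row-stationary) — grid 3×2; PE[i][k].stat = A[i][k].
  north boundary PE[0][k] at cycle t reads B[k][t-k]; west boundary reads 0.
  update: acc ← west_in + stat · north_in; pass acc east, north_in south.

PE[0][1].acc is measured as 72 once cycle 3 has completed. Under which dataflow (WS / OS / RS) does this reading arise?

dataflow = WS

WS [2×3] PE[0][1] across cycles:
  cycle 0: PE[0][1] → acc 0, east 0, south 0
  cycle 1: PE[0][1] → acc 27, east 3, south 27
  cycle 2: PE[0][1] → acc 72, east 8, south 72
  cycle 3: PE[0][1] → acc 72, east 8, south 72
OS [3×3] PE[0][1] across cycles:
  cycle 0: PE[0][1] → acc 0, east 0, south 0
  cycle 1: PE[0][1] → acc 27, east 3, south 9
  cycle 2: PE[0][1] → acc 34, east 7, south 1
  cycle 3: PE[0][1] → acc 34, east 0, south 0
RS [3×2] PE[0][1] across cycles:
  cycle 0: PE[0][1] → acc 0, east 0, south 0
  cycle 1: PE[0][1] → acc 41, east 41, south 2
  cycle 2: PE[0][1] → acc 34, east 34, south 1
  cycle 3: PE[0][1] → acc 73, east 73, south 7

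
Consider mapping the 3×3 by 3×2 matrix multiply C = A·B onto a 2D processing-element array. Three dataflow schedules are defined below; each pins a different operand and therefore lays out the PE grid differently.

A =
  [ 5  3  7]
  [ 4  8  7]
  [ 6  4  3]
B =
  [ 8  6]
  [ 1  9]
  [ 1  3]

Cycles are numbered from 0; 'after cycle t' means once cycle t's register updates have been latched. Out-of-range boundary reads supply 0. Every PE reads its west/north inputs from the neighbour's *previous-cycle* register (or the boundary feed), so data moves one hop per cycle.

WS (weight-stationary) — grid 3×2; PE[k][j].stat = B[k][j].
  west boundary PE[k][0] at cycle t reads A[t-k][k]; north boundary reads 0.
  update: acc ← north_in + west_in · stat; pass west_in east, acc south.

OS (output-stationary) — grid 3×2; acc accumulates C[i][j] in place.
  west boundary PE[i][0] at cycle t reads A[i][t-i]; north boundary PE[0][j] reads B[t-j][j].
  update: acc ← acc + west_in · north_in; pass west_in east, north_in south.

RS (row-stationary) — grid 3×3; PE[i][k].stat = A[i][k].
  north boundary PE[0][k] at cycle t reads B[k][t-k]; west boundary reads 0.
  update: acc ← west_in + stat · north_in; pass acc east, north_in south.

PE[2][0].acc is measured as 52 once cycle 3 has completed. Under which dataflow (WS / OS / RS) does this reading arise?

dataflow = OS

WS (3×2 grid), PE[2][0]:
  c0 r2c0: 0 / 0 / 0
  c1 r2c0: 0 / 0 / 0
  c2 r2c0: 50 / 7 / 50
  c3 r2c0: 47 / 7 / 47
OS (3×2 grid), PE[2][0]:
  c0 r2c0: 0 / 0 / 0
  c1 r2c0: 0 / 0 / 0
  c2 r2c0: 48 / 6 / 8
  c3 r2c0: 52 / 4 / 1
RS (3×3 grid), PE[2][0]:
  c0 r2c0: 0 / 0 / 0
  c1 r2c0: 0 / 0 / 0
  c2 r2c0: 48 / 48 / 8
  c3 r2c0: 36 / 36 / 6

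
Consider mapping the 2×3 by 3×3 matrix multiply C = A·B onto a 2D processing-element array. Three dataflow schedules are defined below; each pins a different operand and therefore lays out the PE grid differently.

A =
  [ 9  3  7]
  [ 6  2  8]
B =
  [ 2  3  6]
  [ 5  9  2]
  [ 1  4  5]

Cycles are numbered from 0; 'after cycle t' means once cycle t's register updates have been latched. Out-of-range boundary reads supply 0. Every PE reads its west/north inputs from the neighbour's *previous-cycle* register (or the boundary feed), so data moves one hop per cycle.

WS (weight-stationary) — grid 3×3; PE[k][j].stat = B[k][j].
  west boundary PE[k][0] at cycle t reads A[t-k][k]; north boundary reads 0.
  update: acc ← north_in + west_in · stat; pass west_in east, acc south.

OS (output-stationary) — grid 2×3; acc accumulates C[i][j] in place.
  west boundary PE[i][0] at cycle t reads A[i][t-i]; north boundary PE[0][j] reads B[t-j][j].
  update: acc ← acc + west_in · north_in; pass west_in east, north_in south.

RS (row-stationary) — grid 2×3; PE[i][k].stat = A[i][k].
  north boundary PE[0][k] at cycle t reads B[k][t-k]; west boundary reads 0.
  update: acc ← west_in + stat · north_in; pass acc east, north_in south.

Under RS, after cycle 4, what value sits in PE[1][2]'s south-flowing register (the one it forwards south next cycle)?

register = 4

RS on a 2×3 grid — tracing PE[1][2] and its feeders:
  @0  [0,2]  acc 0  |  →0  ↓0
  @0  [1,1]  acc 0  |  →0  ↓0
  @0  [1,2]  acc 0  |  →0  ↓0
  @1  [0,2]  acc 0  |  →0  ↓0
  @1  [1,1]  acc 0  |  →0  ↓0
  @1  [1,2]  acc 0  |  →0  ↓0
  @2  [0,2]  acc 40  |  →40  ↓1
  @2  [1,1]  acc 22  |  →22  ↓5
  @2  [1,2]  acc 0  |  →0  ↓0
  @3  [0,2]  acc 82  |  →82  ↓4
  @3  [1,1]  acc 36  |  →36  ↓9
  @3  [1,2]  acc 30  |  →30  ↓1
  @4  [0,2]  acc 95  |  →95  ↓5
  @4  [1,1]  acc 40  |  →40  ↓2
  @4  [1,2]  acc 68  |  →68  ↓4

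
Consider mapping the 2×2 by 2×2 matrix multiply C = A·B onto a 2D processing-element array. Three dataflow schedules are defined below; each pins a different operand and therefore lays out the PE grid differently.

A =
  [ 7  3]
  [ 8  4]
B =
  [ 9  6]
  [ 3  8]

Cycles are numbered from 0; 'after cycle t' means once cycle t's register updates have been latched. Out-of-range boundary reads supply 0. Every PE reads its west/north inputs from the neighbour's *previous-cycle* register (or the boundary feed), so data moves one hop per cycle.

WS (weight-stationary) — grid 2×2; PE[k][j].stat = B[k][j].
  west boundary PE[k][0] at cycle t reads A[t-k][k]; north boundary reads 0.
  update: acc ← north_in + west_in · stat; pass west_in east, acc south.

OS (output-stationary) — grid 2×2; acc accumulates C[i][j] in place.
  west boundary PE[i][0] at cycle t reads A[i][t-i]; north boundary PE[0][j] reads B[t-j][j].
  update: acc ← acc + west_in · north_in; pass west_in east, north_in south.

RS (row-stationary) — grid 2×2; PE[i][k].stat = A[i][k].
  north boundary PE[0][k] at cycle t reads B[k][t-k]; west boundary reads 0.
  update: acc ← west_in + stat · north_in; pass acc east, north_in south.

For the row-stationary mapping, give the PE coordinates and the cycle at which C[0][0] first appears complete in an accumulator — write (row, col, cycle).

(row, col, cycle) = (0, 1, 1)

Under RS, C[0][0] lands at PE[0][1]:
  t=0 PE[0][1]: acc=0 h=0 v=0
  t=1 PE[0][1]: acc=72 h=72 v=3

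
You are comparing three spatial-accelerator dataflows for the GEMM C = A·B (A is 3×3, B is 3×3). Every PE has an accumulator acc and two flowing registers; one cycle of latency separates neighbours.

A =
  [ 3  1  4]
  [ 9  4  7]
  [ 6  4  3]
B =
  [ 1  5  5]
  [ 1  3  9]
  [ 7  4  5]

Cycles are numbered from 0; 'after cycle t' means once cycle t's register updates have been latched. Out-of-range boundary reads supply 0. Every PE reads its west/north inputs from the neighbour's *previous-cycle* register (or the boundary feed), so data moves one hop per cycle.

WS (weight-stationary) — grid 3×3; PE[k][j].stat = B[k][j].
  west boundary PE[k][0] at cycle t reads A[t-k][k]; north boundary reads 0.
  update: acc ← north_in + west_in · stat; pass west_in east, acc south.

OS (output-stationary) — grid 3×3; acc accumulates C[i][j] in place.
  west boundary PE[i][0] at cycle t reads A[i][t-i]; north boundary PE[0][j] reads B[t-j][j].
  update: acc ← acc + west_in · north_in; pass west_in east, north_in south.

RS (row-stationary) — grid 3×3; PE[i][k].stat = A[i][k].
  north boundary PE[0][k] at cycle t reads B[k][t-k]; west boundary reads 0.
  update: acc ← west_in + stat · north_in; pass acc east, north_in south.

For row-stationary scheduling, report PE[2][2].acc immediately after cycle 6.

RS (3×3). Following PE[2][2] plus its west/north inputs:
  after 0 — PE[1][2] acc=0, pass-E 0, pass-S 0
  after 0 — PE[2][1] acc=0, pass-E 0, pass-S 0
  after 0 — PE[2][2] acc=0, pass-E 0, pass-S 0
  after 1 — PE[1][2] acc=0, pass-E 0, pass-S 0
  after 1 — PE[2][1] acc=0, pass-E 0, pass-S 0
  after 1 — PE[2][2] acc=0, pass-E 0, pass-S 0
  after 2 — PE[1][2] acc=0, pass-E 0, pass-S 0
  after 2 — PE[2][1] acc=0, pass-E 0, pass-S 0
  after 2 — PE[2][2] acc=0, pass-E 0, pass-S 0
  after 3 — PE[1][2] acc=62, pass-E 62, pass-S 7
  after 3 — PE[2][1] acc=10, pass-E 10, pass-S 1
  after 3 — PE[2][2] acc=0, pass-E 0, pass-S 0
  after 4 — PE[1][2] acc=85, pass-E 85, pass-S 4
  after 4 — PE[2][1] acc=42, pass-E 42, pass-S 3
  after 4 — PE[2][2] acc=31, pass-E 31, pass-S 7
  after 5 — PE[1][2] acc=116, pass-E 116, pass-S 5
  after 5 — PE[2][1] acc=66, pass-E 66, pass-S 9
  after 5 — PE[2][2] acc=54, pass-E 54, pass-S 4
  after 6 — PE[1][2] acc=0, pass-E 0, pass-S 0
  after 6 — PE[2][1] acc=0, pass-E 0, pass-S 0
  after 6 — PE[2][2] acc=81, pass-E 81, pass-S 5

PE[2][2].acc = 81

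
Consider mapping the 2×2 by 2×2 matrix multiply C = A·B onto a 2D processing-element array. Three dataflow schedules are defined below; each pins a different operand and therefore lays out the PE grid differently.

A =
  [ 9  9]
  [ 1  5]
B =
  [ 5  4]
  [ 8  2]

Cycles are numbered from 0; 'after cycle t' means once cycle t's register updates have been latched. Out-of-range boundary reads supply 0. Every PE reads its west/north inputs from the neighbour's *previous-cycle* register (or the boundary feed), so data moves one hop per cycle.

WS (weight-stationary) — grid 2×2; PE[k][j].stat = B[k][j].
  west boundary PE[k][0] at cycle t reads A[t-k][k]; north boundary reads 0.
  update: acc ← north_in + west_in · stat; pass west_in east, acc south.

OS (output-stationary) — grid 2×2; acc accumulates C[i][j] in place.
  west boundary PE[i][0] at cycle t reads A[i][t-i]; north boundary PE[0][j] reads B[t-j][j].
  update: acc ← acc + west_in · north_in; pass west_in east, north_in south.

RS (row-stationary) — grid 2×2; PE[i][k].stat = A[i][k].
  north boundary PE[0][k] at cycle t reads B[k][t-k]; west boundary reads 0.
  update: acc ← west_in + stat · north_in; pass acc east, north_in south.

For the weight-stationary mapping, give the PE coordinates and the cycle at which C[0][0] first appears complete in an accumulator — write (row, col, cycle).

WS: C[0][0] accumulates in PE[1][0]:
  after 0 — PE[1][0] acc=0, pass-E 0, pass-S 0
  after 1 — PE[1][0] acc=117, pass-E 9, pass-S 117

(row, col, cycle) = (1, 0, 1)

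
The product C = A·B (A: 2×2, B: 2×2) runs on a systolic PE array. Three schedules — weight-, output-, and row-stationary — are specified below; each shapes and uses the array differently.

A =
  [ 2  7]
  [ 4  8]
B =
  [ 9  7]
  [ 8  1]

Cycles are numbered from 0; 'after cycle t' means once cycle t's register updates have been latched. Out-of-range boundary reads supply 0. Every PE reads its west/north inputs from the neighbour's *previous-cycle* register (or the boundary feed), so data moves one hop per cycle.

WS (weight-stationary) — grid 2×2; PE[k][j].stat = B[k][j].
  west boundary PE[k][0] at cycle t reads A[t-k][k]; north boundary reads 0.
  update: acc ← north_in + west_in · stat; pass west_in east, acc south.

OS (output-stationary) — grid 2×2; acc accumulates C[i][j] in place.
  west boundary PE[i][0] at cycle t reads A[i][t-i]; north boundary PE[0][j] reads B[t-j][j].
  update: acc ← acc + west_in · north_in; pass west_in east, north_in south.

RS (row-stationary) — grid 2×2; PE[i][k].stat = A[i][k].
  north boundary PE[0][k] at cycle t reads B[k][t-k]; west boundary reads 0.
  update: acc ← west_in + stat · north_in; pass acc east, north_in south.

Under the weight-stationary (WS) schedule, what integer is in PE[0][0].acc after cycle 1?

PE[0][0].acc = 36

WS (2×2). Following PE[0][0] plus its west/north inputs:
  [0] (0,0) acc=18 (h:2 v:18)
  [1] (0,0) acc=36 (h:4 v:36)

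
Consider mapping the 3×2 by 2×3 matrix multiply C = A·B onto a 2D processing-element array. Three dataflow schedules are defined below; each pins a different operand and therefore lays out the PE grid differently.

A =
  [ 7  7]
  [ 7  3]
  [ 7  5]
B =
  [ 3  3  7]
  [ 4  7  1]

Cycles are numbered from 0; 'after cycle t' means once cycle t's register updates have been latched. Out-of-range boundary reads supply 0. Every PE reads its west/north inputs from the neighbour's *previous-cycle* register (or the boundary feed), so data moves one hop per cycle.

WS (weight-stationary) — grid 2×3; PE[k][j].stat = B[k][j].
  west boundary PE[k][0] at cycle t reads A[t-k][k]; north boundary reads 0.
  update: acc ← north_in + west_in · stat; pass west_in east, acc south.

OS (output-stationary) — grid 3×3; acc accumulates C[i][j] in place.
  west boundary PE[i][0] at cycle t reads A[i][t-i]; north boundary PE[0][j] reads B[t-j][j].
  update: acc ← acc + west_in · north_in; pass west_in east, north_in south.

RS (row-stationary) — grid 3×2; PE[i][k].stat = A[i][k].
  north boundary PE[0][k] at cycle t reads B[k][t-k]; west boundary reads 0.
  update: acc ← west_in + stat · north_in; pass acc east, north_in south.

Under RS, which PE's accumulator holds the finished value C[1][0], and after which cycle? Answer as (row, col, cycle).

RS: C[1][0] accumulates in PE[1][1]:
  after 0 — PE[1][1] acc=0, pass-E 0, pass-S 0
  after 1 — PE[1][1] acc=0, pass-E 0, pass-S 0
  after 2 — PE[1][1] acc=33, pass-E 33, pass-S 4

(row, col, cycle) = (1, 1, 2)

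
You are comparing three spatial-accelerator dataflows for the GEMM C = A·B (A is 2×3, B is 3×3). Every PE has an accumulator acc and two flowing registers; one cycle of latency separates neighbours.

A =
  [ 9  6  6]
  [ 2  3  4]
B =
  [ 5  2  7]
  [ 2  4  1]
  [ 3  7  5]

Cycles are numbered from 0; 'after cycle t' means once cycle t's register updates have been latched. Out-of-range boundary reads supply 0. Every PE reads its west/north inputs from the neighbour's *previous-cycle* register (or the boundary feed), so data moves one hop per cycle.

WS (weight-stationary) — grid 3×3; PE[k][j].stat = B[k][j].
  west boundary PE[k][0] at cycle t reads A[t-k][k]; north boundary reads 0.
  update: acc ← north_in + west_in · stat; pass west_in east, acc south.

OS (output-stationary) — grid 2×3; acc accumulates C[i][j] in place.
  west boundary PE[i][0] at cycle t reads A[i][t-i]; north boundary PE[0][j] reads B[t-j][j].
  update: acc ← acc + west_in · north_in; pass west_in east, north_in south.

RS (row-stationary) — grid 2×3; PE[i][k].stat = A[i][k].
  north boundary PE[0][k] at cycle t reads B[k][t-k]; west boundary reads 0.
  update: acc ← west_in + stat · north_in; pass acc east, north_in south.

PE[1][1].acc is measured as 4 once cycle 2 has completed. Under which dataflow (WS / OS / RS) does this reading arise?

dataflow = OS

— WS: 3×3; PE[1][1] trace:
  c0 r1c1: 0 / 0 / 0
  c1 r1c1: 0 / 0 / 0
  c2 r1c1: 42 / 6 / 42
— OS: 2×3; PE[1][1] trace:
  c0 r1c1: 0 / 0 / 0
  c1 r1c1: 0 / 0 / 0
  c2 r1c1: 4 / 2 / 2
— RS: 2×3; PE[1][1] trace:
  c0 r1c1: 0 / 0 / 0
  c1 r1c1: 0 / 0 / 0
  c2 r1c1: 16 / 16 / 2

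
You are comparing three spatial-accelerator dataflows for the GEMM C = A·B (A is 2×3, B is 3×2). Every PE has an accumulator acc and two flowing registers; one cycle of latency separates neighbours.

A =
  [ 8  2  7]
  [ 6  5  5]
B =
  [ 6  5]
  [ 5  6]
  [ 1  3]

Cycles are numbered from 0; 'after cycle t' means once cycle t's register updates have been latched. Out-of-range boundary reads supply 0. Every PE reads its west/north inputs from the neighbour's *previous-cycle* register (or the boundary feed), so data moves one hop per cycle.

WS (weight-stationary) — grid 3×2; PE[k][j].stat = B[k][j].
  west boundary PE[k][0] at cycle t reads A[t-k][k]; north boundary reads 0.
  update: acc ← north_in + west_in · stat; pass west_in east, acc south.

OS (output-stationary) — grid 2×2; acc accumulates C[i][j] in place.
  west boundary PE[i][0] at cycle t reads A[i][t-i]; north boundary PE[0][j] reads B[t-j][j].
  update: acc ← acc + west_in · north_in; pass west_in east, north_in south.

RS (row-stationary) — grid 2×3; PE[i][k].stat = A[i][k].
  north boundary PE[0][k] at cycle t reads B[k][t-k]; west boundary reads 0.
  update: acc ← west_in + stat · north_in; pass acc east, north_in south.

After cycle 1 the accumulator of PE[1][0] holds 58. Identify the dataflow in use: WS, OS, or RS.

dataflow = WS

WS [3×2] PE[1][0] across cycles:
  step 0 · PE1,0: acc=0; fwd→0 fwd↓0
  step 1 · PE1,0: acc=58; fwd→2 fwd↓58
OS [2×2] PE[1][0] across cycles:
  step 0 · PE1,0: acc=0; fwd→0 fwd↓0
  step 1 · PE1,0: acc=36; fwd→6 fwd↓6
RS [2×3] PE[1][0] across cycles:
  step 0 · PE1,0: acc=0; fwd→0 fwd↓0
  step 1 · PE1,0: acc=36; fwd→36 fwd↓6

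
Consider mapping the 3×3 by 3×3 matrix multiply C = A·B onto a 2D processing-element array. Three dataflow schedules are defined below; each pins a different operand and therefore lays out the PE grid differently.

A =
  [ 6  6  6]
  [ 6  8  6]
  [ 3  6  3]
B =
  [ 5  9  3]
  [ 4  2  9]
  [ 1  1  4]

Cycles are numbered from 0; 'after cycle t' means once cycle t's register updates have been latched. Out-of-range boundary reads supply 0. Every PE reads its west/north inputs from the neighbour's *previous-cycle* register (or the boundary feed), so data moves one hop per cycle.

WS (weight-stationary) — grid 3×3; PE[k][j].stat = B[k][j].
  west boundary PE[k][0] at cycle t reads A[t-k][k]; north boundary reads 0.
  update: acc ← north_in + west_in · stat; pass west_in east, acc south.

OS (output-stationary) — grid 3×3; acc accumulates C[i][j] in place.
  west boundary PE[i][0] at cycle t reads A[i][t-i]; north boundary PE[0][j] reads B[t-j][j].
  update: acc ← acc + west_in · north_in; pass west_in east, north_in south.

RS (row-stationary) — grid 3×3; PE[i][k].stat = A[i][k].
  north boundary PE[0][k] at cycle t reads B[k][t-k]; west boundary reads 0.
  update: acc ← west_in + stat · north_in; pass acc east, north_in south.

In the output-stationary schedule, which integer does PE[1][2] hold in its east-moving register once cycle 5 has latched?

register = 6

OS (3×3). Following PE[1][2] plus its west/north inputs:
  0: (0,2).acc=0  regs=<0,0>
  0: (1,1).acc=0  regs=<0,0>
  0: (1,2).acc=0  regs=<0,0>
  1: (0,2).acc=0  regs=<0,0>
  1: (1,1).acc=0  regs=<0,0>
  1: (1,2).acc=0  regs=<0,0>
  2: (0,2).acc=18  regs=<6,3>
  2: (1,1).acc=54  regs=<6,9>
  2: (1,2).acc=0  regs=<0,0>
  3: (0,2).acc=72  regs=<6,9>
  3: (1,1).acc=70  regs=<8,2>
  3: (1,2).acc=18  regs=<6,3>
  4: (0,2).acc=96  regs=<6,4>
  4: (1,1).acc=76  regs=<6,1>
  4: (1,2).acc=90  regs=<8,9>
  5: (0,2).acc=96  regs=<0,0>
  5: (1,1).acc=76  regs=<0,0>
  5: (1,2).acc=114  regs=<6,4>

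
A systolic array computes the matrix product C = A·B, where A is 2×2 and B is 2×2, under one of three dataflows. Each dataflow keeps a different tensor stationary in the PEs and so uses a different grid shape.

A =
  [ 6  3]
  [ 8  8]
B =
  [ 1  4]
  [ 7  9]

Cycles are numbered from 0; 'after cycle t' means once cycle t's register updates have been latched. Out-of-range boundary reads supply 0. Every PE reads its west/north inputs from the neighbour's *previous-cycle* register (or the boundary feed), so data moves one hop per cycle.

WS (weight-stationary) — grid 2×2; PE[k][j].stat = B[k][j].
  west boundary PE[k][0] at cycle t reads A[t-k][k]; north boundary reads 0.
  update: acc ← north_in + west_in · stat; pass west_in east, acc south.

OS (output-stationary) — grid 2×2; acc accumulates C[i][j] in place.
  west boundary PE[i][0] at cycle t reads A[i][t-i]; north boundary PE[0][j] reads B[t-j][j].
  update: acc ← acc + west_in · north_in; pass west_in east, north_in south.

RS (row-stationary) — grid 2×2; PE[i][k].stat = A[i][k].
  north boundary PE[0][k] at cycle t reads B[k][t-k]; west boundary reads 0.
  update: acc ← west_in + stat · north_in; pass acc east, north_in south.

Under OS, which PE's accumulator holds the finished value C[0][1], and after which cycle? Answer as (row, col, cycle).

(row, col, cycle) = (0, 1, 2)

OS: C[0][1] accumulates in PE[0][1]:
  [0] (0,1) acc=0 (h:0 v:0)
  [1] (0,1) acc=24 (h:6 v:4)
  [2] (0,1) acc=51 (h:3 v:9)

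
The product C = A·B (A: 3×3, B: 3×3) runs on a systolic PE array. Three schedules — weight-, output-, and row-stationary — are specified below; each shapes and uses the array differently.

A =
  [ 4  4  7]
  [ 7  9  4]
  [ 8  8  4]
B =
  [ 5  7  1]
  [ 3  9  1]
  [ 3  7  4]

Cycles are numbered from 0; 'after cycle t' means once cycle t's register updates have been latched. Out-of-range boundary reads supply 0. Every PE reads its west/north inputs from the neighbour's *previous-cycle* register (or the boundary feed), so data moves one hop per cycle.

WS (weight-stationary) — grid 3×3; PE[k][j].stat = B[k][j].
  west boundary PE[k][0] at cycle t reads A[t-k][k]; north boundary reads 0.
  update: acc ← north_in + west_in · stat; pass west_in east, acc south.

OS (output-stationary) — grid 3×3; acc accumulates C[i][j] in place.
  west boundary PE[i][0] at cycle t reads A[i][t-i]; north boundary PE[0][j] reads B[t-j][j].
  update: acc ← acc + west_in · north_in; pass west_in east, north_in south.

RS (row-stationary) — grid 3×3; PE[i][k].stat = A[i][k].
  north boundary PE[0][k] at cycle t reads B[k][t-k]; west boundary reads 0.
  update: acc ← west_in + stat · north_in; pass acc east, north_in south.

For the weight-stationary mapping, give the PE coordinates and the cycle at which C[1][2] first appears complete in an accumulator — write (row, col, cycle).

WS: C[1][2] accumulates in PE[2][2]:
  @0  [2,2]  acc 0  |  →0  ↓0
  @1  [2,2]  acc 0  |  →0  ↓0
  @2  [2,2]  acc 0  |  →0  ↓0
  @3  [2,2]  acc 0  |  →0  ↓0
  @4  [2,2]  acc 36  |  →7  ↓36
  @5  [2,2]  acc 32  |  →4  ↓32

(row, col, cycle) = (2, 2, 5)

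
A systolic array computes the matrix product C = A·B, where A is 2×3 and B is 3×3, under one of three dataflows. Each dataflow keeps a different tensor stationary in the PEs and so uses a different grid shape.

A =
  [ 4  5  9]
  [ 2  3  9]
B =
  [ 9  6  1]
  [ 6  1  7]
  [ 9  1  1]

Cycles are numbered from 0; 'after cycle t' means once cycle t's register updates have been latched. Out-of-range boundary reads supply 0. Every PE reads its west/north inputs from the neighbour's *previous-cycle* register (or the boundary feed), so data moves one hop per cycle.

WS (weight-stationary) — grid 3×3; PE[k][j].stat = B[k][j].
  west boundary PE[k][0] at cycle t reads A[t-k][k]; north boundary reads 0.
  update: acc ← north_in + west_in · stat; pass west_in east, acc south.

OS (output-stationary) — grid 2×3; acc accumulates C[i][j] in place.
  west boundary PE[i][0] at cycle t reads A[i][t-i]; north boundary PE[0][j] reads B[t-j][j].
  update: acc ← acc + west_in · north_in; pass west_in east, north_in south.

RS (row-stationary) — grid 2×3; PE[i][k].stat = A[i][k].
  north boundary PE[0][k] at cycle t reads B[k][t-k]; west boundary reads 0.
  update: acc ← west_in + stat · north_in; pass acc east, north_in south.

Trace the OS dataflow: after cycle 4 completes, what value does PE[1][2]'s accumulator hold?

OS 2×3: PE[1][2] cycle-by-cycle (with neighbour feeds):
  step 0 · PE0,2: acc=0; fwd→0 fwd↓0
  step 0 · PE1,1: acc=0; fwd→0 fwd↓0
  step 0 · PE1,2: acc=0; fwd→0 fwd↓0
  step 1 · PE0,2: acc=0; fwd→0 fwd↓0
  step 1 · PE1,1: acc=0; fwd→0 fwd↓0
  step 1 · PE1,2: acc=0; fwd→0 fwd↓0
  step 2 · PE0,2: acc=4; fwd→4 fwd↓1
  step 2 · PE1,1: acc=12; fwd→2 fwd↓6
  step 2 · PE1,2: acc=0; fwd→0 fwd↓0
  step 3 · PE0,2: acc=39; fwd→5 fwd↓7
  step 3 · PE1,1: acc=15; fwd→3 fwd↓1
  step 3 · PE1,2: acc=2; fwd→2 fwd↓1
  step 4 · PE0,2: acc=48; fwd→9 fwd↓1
  step 4 · PE1,1: acc=24; fwd→9 fwd↓1
  step 4 · PE1,2: acc=23; fwd→3 fwd↓7

PE[1][2].acc = 23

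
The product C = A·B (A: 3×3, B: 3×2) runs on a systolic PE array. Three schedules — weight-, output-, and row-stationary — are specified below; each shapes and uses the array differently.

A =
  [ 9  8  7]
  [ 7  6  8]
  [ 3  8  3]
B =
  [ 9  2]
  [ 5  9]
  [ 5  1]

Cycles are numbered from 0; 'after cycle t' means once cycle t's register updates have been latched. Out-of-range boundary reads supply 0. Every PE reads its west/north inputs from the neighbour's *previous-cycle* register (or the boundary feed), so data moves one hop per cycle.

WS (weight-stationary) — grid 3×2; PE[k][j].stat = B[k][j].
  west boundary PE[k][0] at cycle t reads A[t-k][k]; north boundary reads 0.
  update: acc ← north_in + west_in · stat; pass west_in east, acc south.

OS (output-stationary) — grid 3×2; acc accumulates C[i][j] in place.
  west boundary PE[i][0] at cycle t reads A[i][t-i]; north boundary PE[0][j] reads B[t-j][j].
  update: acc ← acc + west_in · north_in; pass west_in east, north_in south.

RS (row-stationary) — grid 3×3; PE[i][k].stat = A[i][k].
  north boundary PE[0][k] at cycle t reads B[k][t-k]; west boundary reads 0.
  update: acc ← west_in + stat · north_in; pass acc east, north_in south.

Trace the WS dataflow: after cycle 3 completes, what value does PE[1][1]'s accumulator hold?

WS 3×2: PE[1][1] cycle-by-cycle (with neighbour feeds):
  cycle 0: PE[0][1] → acc 0, east 0, south 0
  cycle 0: PE[1][0] → acc 0, east 0, south 0
  cycle 0: PE[1][1] → acc 0, east 0, south 0
  cycle 1: PE[0][1] → acc 18, east 9, south 18
  cycle 1: PE[1][0] → acc 121, east 8, south 121
  cycle 1: PE[1][1] → acc 0, east 0, south 0
  cycle 2: PE[0][1] → acc 14, east 7, south 14
  cycle 2: PE[1][0] → acc 93, east 6, south 93
  cycle 2: PE[1][1] → acc 90, east 8, south 90
  cycle 3: PE[0][1] → acc 6, east 3, south 6
  cycle 3: PE[1][0] → acc 67, east 8, south 67
  cycle 3: PE[1][1] → acc 68, east 6, south 68

PE[1][1].acc = 68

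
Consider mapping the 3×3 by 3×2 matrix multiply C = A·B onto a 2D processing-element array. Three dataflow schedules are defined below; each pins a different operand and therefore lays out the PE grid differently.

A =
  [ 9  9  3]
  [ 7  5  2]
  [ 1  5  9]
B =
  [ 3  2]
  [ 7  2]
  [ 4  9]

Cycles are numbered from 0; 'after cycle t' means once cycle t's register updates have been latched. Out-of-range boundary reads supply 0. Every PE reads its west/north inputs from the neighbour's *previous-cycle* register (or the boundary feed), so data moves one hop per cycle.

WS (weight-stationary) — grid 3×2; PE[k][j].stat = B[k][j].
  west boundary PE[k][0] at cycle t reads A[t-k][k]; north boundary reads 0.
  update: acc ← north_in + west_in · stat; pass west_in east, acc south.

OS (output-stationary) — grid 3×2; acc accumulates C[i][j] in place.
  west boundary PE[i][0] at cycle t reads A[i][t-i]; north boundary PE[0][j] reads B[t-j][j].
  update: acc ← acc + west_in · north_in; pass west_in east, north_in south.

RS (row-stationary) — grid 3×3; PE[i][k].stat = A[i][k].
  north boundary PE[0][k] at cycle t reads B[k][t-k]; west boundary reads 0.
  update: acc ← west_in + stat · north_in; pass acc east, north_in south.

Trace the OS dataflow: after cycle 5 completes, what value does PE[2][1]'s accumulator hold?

PE[2][1].acc = 93

OS on a 3×2 grid — tracing PE[2][1] and its feeders:
  step 0 · PE1,1: acc=0; fwd→0 fwd↓0
  step 0 · PE2,0: acc=0; fwd→0 fwd↓0
  step 0 · PE2,1: acc=0; fwd→0 fwd↓0
  step 1 · PE1,1: acc=0; fwd→0 fwd↓0
  step 1 · PE2,0: acc=0; fwd→0 fwd↓0
  step 1 · PE2,1: acc=0; fwd→0 fwd↓0
  step 2 · PE1,1: acc=14; fwd→7 fwd↓2
  step 2 · PE2,0: acc=3; fwd→1 fwd↓3
  step 2 · PE2,1: acc=0; fwd→0 fwd↓0
  step 3 · PE1,1: acc=24; fwd→5 fwd↓2
  step 3 · PE2,0: acc=38; fwd→5 fwd↓7
  step 3 · PE2,1: acc=2; fwd→1 fwd↓2
  step 4 · PE1,1: acc=42; fwd→2 fwd↓9
  step 4 · PE2,0: acc=74; fwd→9 fwd↓4
  step 4 · PE2,1: acc=12; fwd→5 fwd↓2
  step 5 · PE1,1: acc=42; fwd→0 fwd↓0
  step 5 · PE2,0: acc=74; fwd→0 fwd↓0
  step 5 · PE2,1: acc=93; fwd→9 fwd↓9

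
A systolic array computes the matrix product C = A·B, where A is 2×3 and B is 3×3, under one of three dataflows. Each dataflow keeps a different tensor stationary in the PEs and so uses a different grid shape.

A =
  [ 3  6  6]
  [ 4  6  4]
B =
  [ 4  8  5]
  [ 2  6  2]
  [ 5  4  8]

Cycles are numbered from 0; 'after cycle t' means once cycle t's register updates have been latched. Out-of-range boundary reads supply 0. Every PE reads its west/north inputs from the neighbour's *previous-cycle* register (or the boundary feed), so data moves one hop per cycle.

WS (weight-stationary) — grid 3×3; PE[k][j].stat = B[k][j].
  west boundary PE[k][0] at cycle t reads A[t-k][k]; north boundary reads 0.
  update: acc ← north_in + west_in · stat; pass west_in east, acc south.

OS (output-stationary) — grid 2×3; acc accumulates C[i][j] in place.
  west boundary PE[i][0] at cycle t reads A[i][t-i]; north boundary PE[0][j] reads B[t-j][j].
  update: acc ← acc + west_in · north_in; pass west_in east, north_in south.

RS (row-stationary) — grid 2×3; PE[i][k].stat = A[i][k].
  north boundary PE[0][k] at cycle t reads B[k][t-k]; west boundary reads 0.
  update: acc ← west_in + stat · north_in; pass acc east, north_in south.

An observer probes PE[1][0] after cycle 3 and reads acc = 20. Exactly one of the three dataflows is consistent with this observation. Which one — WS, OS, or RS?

— WS: 3×3; PE[1][0] trace:
  cycle 0: PE[1][0] → acc 0, east 0, south 0
  cycle 1: PE[1][0] → acc 24, east 6, south 24
  cycle 2: PE[1][0] → acc 28, east 6, south 28
  cycle 3: PE[1][0] → acc 0, east 0, south 0
— OS: 2×3; PE[1][0] trace:
  cycle 0: PE[1][0] → acc 0, east 0, south 0
  cycle 1: PE[1][0] → acc 16, east 4, south 4
  cycle 2: PE[1][0] → acc 28, east 6, south 2
  cycle 3: PE[1][0] → acc 48, east 4, south 5
— RS: 2×3; PE[1][0] trace:
  cycle 0: PE[1][0] → acc 0, east 0, south 0
  cycle 1: PE[1][0] → acc 16, east 16, south 4
  cycle 2: PE[1][0] → acc 32, east 32, south 8
  cycle 3: PE[1][0] → acc 20, east 20, south 5

dataflow = RS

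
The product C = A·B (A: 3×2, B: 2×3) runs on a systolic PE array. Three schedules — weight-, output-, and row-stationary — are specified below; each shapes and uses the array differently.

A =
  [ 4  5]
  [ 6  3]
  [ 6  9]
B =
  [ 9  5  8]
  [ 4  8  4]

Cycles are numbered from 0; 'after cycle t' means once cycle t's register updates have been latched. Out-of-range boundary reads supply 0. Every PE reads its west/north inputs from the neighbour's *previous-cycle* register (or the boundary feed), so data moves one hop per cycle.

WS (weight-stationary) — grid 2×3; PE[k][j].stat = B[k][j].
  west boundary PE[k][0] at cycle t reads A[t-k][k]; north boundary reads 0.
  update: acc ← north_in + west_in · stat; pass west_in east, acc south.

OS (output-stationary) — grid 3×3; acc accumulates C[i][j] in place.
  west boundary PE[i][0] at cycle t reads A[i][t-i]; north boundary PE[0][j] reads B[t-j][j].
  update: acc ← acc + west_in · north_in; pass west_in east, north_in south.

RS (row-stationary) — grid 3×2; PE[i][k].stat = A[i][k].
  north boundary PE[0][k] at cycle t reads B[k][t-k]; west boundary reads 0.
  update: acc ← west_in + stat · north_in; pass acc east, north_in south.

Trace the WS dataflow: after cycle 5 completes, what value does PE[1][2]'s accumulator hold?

PE[1][2].acc = 84

WS 2×3: PE[1][2] cycle-by-cycle (with neighbour feeds):
  step 0 · PE0,2: acc=0; fwd→0 fwd↓0
  step 0 · PE1,1: acc=0; fwd→0 fwd↓0
  step 0 · PE1,2: acc=0; fwd→0 fwd↓0
  step 1 · PE0,2: acc=0; fwd→0 fwd↓0
  step 1 · PE1,1: acc=0; fwd→0 fwd↓0
  step 1 · PE1,2: acc=0; fwd→0 fwd↓0
  step 2 · PE0,2: acc=32; fwd→4 fwd↓32
  step 2 · PE1,1: acc=60; fwd→5 fwd↓60
  step 2 · PE1,2: acc=0; fwd→0 fwd↓0
  step 3 · PE0,2: acc=48; fwd→6 fwd↓48
  step 3 · PE1,1: acc=54; fwd→3 fwd↓54
  step 3 · PE1,2: acc=52; fwd→5 fwd↓52
  step 4 · PE0,2: acc=48; fwd→6 fwd↓48
  step 4 · PE1,1: acc=102; fwd→9 fwd↓102
  step 4 · PE1,2: acc=60; fwd→3 fwd↓60
  step 5 · PE0,2: acc=0; fwd→0 fwd↓0
  step 5 · PE1,1: acc=0; fwd→0 fwd↓0
  step 5 · PE1,2: acc=84; fwd→9 fwd↓84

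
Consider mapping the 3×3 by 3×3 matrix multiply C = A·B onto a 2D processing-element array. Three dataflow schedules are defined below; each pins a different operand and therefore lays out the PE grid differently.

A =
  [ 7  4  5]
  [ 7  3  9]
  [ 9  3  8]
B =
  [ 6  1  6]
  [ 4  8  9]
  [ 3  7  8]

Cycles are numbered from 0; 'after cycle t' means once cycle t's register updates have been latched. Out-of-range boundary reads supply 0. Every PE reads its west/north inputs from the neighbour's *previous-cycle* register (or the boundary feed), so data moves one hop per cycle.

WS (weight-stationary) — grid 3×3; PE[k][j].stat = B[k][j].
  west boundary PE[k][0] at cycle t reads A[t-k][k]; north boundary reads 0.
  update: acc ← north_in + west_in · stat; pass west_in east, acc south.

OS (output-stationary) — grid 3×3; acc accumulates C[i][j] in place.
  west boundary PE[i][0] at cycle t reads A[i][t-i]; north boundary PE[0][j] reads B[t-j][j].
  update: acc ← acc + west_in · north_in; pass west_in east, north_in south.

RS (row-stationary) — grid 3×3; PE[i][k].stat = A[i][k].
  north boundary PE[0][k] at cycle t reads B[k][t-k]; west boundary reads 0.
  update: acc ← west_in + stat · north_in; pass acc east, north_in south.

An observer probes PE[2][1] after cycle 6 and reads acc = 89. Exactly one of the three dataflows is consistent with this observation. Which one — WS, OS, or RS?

Under WS (3×3), PE[2][1]:
  step 0 · PE2,1: acc=0; fwd→0 fwd↓0
  step 1 · PE2,1: acc=0; fwd→0 fwd↓0
  step 2 · PE2,1: acc=0; fwd→0 fwd↓0
  step 3 · PE2,1: acc=74; fwd→5 fwd↓74
  step 4 · PE2,1: acc=94; fwd→9 fwd↓94
  step 5 · PE2,1: acc=89; fwd→8 fwd↓89
  step 6 · PE2,1: acc=0; fwd→0 fwd↓0
Under OS (3×3), PE[2][1]:
  step 0 · PE2,1: acc=0; fwd→0 fwd↓0
  step 1 · PE2,1: acc=0; fwd→0 fwd↓0
  step 2 · PE2,1: acc=0; fwd→0 fwd↓0
  step 3 · PE2,1: acc=9; fwd→9 fwd↓1
  step 4 · PE2,1: acc=33; fwd→3 fwd↓8
  step 5 · PE2,1: acc=89; fwd→8 fwd↓7
  step 6 · PE2,1: acc=89; fwd→0 fwd↓0
Under RS (3×3), PE[2][1]:
  step 0 · PE2,1: acc=0; fwd→0 fwd↓0
  step 1 · PE2,1: acc=0; fwd→0 fwd↓0
  step 2 · PE2,1: acc=0; fwd→0 fwd↓0
  step 3 · PE2,1: acc=66; fwd→66 fwd↓4
  step 4 · PE2,1: acc=33; fwd→33 fwd↓8
  step 5 · PE2,1: acc=81; fwd→81 fwd↓9
  step 6 · PE2,1: acc=0; fwd→0 fwd↓0

dataflow = OS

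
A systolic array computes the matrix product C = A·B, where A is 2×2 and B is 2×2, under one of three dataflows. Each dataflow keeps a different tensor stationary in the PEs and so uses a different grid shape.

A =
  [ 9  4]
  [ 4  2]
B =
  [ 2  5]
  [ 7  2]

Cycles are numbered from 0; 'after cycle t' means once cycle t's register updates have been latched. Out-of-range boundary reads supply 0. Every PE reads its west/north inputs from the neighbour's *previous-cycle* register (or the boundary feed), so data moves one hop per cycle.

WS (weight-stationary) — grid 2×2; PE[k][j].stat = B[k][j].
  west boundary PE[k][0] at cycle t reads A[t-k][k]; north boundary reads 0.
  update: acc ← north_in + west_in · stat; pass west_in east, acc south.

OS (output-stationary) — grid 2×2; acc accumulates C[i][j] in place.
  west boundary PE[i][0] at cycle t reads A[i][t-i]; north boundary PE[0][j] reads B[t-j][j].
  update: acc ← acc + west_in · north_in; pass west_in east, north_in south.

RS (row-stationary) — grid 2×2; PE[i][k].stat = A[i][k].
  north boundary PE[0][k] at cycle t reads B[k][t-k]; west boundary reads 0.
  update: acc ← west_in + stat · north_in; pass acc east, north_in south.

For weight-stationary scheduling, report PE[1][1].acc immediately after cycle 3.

Tracing WS — 2×2 array, target PE[1][1]:
  t=0 PE[0][1]: acc=0 h=0 v=0
  t=0 PE[1][0]: acc=0 h=0 v=0
  t=0 PE[1][1]: acc=0 h=0 v=0
  t=1 PE[0][1]: acc=45 h=9 v=45
  t=1 PE[1][0]: acc=46 h=4 v=46
  t=1 PE[1][1]: acc=0 h=0 v=0
  t=2 PE[0][1]: acc=20 h=4 v=20
  t=2 PE[1][0]: acc=22 h=2 v=22
  t=2 PE[1][1]: acc=53 h=4 v=53
  t=3 PE[0][1]: acc=0 h=0 v=0
  t=3 PE[1][0]: acc=0 h=0 v=0
  t=3 PE[1][1]: acc=24 h=2 v=24

PE[1][1].acc = 24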